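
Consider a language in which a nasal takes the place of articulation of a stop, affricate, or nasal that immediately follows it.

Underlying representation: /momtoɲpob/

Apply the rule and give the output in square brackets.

/m/ before /t/ (alveolar) → [n]
/ɲ/ before /p/ (labial) → [m]

[montompob]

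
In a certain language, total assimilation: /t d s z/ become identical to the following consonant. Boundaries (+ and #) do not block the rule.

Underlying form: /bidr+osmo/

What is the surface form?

/d/ before /r/ → [r] (total assimilation)
/s/ before /m/ → [m] (total assimilation)

[birr+ommo]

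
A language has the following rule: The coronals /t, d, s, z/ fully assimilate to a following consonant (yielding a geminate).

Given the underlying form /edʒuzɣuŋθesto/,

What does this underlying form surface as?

/z/ before /ɣ/ → [ɣ] (total assimilation)
/s/ before /t/ → [t] (total assimilation)

[edʒuɣɣuŋθetto]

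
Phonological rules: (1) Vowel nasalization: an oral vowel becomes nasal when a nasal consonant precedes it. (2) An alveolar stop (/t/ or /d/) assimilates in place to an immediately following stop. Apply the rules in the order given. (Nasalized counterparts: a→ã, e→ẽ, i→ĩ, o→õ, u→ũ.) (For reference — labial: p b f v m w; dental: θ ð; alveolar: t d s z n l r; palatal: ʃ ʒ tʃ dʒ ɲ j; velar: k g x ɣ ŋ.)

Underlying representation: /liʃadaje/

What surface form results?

[liʃadaje]

Rule 1: no segment meets the rule's conditions; no change.
After rule 1: liʃadaje
Rule 2: no segment meets the rule's conditions; no change.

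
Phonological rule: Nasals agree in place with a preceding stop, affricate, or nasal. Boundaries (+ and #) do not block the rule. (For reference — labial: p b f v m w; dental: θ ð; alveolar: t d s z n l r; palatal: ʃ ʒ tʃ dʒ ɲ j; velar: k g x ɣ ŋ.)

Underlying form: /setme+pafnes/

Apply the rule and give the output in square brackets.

/m/ after /t/ (alveolar) → [n]

[setne+pafnes]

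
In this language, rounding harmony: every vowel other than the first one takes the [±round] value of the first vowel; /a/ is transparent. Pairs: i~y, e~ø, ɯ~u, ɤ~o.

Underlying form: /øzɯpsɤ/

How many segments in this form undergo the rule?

2

/ɯ/ harmonizes with /ø/ ([+round]) → [u]
/ɤ/ harmonizes with /ø/ ([+round]) → [o]
2 segments change.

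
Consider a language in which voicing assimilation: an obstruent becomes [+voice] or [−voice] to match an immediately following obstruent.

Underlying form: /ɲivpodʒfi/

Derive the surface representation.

[ɲifpotʃfi]

/v/ before /p/ (voiceless) → [f]
/dʒ/ before /f/ (voiceless) → [tʃ]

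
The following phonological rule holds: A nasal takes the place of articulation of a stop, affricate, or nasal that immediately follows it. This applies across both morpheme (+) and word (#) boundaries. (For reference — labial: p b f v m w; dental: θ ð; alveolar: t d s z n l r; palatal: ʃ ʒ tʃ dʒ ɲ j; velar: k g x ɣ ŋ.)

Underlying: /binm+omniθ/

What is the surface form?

[bimm+onniθ]

/n/ before /m/ (labial) → [m]
/m/ before /n/ (alveolar) → [n]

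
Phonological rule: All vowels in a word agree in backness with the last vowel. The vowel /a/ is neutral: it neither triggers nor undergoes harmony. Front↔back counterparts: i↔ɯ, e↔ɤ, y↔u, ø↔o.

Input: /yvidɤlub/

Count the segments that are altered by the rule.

2

/y/ harmonizes with /u/ ([+back]) → [u]
/i/ harmonizes with /u/ ([+back]) → [ɯ]
2 segments change.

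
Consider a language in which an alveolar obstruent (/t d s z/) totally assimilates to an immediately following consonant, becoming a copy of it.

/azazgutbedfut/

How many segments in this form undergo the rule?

/z/ before /g/ → [g] (total assimilation)
/t/ before /b/ → [b] (total assimilation)
/d/ before /f/ → [f] (total assimilation)
3 segments change.

3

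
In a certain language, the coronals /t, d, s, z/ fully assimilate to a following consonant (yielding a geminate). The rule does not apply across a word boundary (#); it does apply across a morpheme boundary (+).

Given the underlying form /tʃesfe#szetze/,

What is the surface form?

/s/ before /f/ → [f] (total assimilation)
/s/ before /z/ → [z] (total assimilation)
/t/ before /z/ → [z] (total assimilation)

[tʃeffe#zzezze]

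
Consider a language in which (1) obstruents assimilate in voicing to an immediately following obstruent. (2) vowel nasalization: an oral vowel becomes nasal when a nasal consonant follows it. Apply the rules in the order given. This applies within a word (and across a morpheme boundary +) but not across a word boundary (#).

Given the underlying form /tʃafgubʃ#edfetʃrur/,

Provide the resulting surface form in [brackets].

Rule 1: /f/ before /g/ (voiced) → [v]
Rule 1: /b/ before /ʃ/ (voiceless) → [p]
Rule 1: /d/ before /f/ (voiceless) → [t]
After rule 1: tʃavgupʃ#etfetʃrur
Rule 2: no segment meets the rule's conditions; no change.

[tʃavgupʃ#etfetʃrur]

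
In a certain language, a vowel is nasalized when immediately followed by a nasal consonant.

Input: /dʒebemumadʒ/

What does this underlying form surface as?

[dʒebẽmũmadʒ]

/e/ before nasal /m/ → [ẽ]
/u/ before nasal /m/ → [ũ]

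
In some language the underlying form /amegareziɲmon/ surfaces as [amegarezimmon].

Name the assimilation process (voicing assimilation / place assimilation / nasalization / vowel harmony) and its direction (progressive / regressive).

place assimilation, regressive

/ɲ/→[m].
Each target copies a feature from the following segment, so the direction is regressive.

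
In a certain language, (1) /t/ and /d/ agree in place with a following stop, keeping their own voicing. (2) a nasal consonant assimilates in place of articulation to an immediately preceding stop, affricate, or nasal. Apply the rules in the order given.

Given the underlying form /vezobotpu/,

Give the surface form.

[vezoboppu]

Rule 1: /t/ before /p/ (labial) → [p]
After rule 1: vezoboppu
Rule 2: no segment meets the rule's conditions; no change.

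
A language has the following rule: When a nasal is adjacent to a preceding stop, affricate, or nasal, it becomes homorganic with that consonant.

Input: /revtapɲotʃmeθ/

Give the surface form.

/ɲ/ after /p/ (labial) → [m]
/m/ after /tʃ/ (palatal) → [ɲ]

[revtapmotʃɲeθ]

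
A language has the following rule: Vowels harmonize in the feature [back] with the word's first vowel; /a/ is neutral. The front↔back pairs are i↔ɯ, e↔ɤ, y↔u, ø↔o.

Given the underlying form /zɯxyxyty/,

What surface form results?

[zɯxuxutu]

/y/ harmonizes with /ɯ/ ([+back]) → [u]
/y/ harmonizes with /ɯ/ ([+back]) → [u]
/y/ harmonizes with /ɯ/ ([+back]) → [u]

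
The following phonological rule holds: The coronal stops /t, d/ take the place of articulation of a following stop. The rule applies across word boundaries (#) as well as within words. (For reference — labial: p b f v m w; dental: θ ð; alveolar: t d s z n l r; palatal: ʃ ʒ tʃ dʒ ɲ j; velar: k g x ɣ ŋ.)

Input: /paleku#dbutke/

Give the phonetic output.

[paleku#bbukke]

/d/ before /b/ (labial) → [b]
/t/ before /k/ (velar) → [k]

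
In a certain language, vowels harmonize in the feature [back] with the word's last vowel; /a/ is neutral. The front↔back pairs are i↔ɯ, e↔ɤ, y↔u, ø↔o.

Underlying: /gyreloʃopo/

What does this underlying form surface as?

[gurɤloʃopo]

/y/ harmonizes with /o/ ([+back]) → [u]
/e/ harmonizes with /o/ ([+back]) → [ɤ]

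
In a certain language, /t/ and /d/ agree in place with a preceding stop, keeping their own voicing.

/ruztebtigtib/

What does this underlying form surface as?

[ruztebpigkib]

/t/ after /b/ (labial) → [p]
/t/ after /g/ (velar) → [k]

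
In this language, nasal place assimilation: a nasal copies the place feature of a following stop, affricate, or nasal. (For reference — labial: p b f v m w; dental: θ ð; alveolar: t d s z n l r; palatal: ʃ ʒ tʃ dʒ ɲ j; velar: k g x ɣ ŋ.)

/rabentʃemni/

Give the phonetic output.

[rabeɲtʃenni]

/n/ before /tʃ/ (palatal) → [ɲ]
/m/ before /n/ (alveolar) → [n]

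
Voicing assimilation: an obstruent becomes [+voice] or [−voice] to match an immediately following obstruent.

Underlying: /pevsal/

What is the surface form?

[pefsal]

/v/ before /s/ (voiceless) → [f]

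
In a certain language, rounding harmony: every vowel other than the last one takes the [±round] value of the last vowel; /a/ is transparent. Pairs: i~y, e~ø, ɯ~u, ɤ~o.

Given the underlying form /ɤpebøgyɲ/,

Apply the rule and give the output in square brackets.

[opøbøgyɲ]

/ɤ/ harmonizes with /y/ ([+round]) → [o]
/e/ harmonizes with /y/ ([+round]) → [ø]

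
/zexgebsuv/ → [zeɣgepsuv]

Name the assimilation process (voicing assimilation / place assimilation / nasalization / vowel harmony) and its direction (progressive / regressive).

voicing assimilation, regressive

/x/→[ɣ] /b/→[p].
Each target copies a feature from the following segment, so the direction is regressive.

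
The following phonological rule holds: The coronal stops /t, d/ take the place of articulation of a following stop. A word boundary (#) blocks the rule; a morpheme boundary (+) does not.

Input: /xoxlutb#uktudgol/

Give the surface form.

[xoxlupb#uktuggol]

/t/ before /b/ (labial) → [p]
/d/ before /g/ (velar) → [g]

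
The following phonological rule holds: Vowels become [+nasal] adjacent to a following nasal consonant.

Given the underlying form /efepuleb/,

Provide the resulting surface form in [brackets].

no segment meets the rule's conditions; no change.

[efepuleb]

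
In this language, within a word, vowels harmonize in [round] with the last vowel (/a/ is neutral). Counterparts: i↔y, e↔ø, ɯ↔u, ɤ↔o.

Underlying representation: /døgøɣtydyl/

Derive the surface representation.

[døgøɣtydyl]

no segment meets the rule's conditions; no change.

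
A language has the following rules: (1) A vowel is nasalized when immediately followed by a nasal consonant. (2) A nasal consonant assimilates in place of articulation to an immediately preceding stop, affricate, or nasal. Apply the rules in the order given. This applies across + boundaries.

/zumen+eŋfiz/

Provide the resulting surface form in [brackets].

Rule 1: /u/ before nasal /m/ → [ũ]
Rule 1: /e/ before nasal /n/ → [ẽ]
Rule 1: /e/ before nasal /ŋ/ → [ẽ]
After rule 1: zũmẽn+ẽŋfiz
Rule 2: no segment meets the rule's conditions; no change.

[zũmẽn+ẽŋfiz]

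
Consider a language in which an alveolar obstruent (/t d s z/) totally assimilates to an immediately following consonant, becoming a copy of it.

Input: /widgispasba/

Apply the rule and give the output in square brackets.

[wiggippabba]

/d/ before /g/ → [g] (total assimilation)
/s/ before /p/ → [p] (total assimilation)
/s/ before /b/ → [b] (total assimilation)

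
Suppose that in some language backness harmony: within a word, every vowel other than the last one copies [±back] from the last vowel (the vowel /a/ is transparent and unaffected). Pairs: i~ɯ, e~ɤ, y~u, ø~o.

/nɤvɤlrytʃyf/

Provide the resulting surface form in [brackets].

/ɤ/ harmonizes with /y/ ([-back]) → [e]
/ɤ/ harmonizes with /y/ ([-back]) → [e]

[nevelrytʃyf]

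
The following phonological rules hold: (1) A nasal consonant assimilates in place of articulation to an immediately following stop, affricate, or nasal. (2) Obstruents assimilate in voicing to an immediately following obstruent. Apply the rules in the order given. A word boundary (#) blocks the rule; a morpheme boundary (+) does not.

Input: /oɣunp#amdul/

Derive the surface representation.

[oɣump#andul]

Rule 1: /n/ before /p/ (labial) → [m]
Rule 1: /m/ before /d/ (alveolar) → [n]
After rule 1: oɣump#andul
Rule 2: no segment meets the rule's conditions; no change.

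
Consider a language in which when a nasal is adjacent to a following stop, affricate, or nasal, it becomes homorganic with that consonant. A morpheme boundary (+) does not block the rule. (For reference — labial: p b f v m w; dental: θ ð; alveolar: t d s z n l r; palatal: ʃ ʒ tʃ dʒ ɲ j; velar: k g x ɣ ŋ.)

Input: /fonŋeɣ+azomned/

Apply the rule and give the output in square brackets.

[foŋŋeɣ+azonned]

/n/ before /ŋ/ (velar) → [ŋ]
/m/ before /n/ (alveolar) → [n]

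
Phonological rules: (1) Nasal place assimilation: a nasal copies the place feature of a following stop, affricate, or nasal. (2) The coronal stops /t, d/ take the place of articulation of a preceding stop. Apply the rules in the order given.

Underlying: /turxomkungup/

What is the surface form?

Rule 1: /m/ before /k/ (velar) → [ŋ]
Rule 1: /n/ before /g/ (velar) → [ŋ]
After rule 1: turxoŋkuŋgup
Rule 2: no segment meets the rule's conditions; no change.

[turxoŋkuŋgup]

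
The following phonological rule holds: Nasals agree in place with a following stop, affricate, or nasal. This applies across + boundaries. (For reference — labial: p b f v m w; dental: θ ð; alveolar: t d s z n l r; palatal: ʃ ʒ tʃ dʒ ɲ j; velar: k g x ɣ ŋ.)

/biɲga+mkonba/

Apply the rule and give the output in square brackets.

[biŋga+ŋkomba]

/ɲ/ before /g/ (velar) → [ŋ]
/m/ before /k/ (velar) → [ŋ]
/n/ before /b/ (labial) → [m]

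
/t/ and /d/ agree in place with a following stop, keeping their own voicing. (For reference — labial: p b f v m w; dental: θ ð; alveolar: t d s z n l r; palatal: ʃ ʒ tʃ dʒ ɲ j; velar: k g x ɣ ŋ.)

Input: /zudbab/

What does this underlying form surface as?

/d/ before /b/ (labial) → [b]

[zubbab]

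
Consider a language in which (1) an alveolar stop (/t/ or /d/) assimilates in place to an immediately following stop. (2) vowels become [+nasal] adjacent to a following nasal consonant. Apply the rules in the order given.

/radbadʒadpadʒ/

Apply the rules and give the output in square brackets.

Rule 1: /d/ before /b/ (labial) → [b]
Rule 1: /d/ before /p/ (labial) → [b]
After rule 1: rabbadʒabpadʒ
Rule 2: no segment meets the rule's conditions; no change.

[rabbadʒabpadʒ]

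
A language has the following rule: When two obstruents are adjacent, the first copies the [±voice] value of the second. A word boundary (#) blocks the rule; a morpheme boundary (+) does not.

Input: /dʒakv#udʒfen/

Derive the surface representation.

[dʒagv#utʃfen]

/k/ before /v/ (voiced) → [g]
/dʒ/ before /f/ (voiceless) → [tʃ]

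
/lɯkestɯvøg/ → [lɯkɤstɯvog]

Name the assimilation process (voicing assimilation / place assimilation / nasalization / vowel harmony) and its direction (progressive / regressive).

vowel harmony, progressive

/e/→[ɤ] /ø/→[o].
Vowels agree with the first vowel, so the harmony is progressive.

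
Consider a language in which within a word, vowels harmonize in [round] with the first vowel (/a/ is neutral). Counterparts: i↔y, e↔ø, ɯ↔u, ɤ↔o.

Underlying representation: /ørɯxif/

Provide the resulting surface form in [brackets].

[øruxyf]

/ɯ/ harmonizes with /ø/ ([+round]) → [u]
/i/ harmonizes with /ø/ ([+round]) → [y]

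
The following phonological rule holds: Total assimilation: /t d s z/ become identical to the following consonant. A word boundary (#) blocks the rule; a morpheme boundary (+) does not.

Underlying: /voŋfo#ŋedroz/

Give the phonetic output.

[voŋfo#ŋerroz]

/d/ before /r/ → [r] (total assimilation)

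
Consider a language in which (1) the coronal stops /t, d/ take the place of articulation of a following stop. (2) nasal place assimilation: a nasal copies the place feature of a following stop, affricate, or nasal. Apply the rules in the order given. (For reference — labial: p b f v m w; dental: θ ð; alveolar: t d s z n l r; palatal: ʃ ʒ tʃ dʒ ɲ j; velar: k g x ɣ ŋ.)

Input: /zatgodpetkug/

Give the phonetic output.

Rule 1: /t/ before /g/ (velar) → [k]
Rule 1: /d/ before /p/ (labial) → [b]
Rule 1: /t/ before /k/ (velar) → [k]
After rule 1: zakgobpekkug
Rule 2: no segment meets the rule's conditions; no change.

[zakgobpekkug]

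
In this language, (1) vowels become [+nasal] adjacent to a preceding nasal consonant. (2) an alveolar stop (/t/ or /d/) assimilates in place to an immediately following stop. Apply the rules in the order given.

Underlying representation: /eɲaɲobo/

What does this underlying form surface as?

Rule 1: /a/ after nasal /ɲ/ → [ã]
Rule 1: /o/ after nasal /ɲ/ → [õ]
After rule 1: eɲãɲõbo
Rule 2: no segment meets the rule's conditions; no change.

[eɲãɲõbo]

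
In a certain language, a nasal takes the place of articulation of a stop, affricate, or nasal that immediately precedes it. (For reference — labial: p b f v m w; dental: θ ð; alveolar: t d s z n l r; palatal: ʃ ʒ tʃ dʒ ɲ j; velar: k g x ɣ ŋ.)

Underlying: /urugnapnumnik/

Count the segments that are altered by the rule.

/n/ after /g/ (velar) → [ŋ]
/n/ after /p/ (labial) → [m]
/n/ after /m/ (labial) → [m]
3 segments change.

3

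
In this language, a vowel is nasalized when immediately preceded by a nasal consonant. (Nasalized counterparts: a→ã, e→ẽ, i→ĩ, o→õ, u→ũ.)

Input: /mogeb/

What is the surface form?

/o/ after nasal /m/ → [õ]

[mõgeb]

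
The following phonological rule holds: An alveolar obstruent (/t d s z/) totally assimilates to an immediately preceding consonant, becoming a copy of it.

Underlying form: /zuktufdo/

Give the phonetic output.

[zukkuffo]

/t/ after /k/ → [k] (total assimilation)
/d/ after /f/ → [f] (total assimilation)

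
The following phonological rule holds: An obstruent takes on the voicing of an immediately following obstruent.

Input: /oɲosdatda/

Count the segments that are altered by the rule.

2

/s/ before /d/ (voiced) → [z]
/t/ before /d/ (voiced) → [d]
2 segments change.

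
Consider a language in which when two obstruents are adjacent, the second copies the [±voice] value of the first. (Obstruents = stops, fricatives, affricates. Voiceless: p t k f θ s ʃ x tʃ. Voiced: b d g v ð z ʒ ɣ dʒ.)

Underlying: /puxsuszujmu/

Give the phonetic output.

/z/ after /s/ (voiceless) → [s]

[puxsussujmu]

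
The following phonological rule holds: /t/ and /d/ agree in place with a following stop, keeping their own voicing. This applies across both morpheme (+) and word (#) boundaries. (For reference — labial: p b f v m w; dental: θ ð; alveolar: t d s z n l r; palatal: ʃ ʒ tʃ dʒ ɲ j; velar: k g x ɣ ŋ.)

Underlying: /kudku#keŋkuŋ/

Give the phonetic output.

/d/ before /k/ (velar) → [g]

[kugku#keŋkuŋ]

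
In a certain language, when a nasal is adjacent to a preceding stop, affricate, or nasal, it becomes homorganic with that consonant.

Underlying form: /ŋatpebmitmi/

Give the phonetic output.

[ŋatpebmitni]

/m/ after /t/ (alveolar) → [n]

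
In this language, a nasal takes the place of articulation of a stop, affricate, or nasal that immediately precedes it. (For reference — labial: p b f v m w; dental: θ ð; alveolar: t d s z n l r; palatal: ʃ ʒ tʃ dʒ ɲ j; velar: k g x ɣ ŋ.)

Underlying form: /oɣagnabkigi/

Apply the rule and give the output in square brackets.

[oɣagŋabkigi]

/n/ after /g/ (velar) → [ŋ]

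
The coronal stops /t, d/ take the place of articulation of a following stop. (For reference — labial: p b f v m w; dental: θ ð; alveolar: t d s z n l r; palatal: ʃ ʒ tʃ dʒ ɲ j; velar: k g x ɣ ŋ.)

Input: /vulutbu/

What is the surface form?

[vulupbu]

/t/ before /b/ (labial) → [p]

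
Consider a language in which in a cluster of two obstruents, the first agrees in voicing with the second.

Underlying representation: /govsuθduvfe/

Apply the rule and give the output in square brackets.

/v/ before /s/ (voiceless) → [f]
/θ/ before /d/ (voiced) → [ð]
/v/ before /f/ (voiceless) → [f]

[gofsuðduffe]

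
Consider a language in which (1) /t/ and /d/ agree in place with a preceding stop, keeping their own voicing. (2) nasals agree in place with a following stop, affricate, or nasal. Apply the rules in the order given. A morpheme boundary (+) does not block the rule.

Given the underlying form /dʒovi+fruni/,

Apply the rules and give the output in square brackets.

[dʒovi+fruni]

Rule 1: no segment meets the rule's conditions; no change.
After rule 1: dʒovi+fruni
Rule 2: no segment meets the rule's conditions; no change.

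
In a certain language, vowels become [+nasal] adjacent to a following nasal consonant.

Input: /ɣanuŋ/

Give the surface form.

[ɣãnũŋ]

/a/ before nasal /n/ → [ã]
/u/ before nasal /ŋ/ → [ũ]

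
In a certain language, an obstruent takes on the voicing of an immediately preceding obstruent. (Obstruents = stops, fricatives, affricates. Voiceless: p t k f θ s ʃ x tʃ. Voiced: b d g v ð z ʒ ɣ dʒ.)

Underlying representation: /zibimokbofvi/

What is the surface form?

/b/ after /k/ (voiceless) → [p]
/v/ after /f/ (voiceless) → [f]

[zibimokpoffi]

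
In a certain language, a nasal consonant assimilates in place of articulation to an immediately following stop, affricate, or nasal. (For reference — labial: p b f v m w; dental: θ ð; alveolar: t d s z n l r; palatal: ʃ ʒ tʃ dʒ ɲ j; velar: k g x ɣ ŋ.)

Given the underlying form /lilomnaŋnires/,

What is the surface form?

[lilonnannires]

/m/ before /n/ (alveolar) → [n]
/ŋ/ before /n/ (alveolar) → [n]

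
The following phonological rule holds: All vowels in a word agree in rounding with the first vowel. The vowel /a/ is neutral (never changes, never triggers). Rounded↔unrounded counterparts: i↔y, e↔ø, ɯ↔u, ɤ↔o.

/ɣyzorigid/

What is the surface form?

/i/ harmonizes with /y/ ([+round]) → [y]
/i/ harmonizes with /y/ ([+round]) → [y]

[ɣyzorygyd]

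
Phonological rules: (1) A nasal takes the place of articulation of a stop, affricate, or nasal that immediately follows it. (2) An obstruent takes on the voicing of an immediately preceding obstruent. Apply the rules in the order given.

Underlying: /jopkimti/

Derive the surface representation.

[jopkinti]

Rule 1: /m/ before /t/ (alveolar) → [n]
After rule 1: jopkinti
Rule 2: no segment meets the rule's conditions; no change.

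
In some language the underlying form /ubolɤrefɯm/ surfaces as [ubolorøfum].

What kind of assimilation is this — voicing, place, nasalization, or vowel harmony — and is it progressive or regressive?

/ɤ/→[o] /e/→[ø] /ɯ/→[u].
Vowels agree with the first vowel, so the harmony is progressive.

vowel harmony, progressive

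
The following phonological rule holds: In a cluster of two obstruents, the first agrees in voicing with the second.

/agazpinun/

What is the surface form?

[agaspinun]

/z/ before /p/ (voiceless) → [s]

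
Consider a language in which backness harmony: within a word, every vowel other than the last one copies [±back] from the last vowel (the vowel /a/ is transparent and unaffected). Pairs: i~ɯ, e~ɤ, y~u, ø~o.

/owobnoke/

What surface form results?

[øwøbnøke]

/o/ harmonizes with /e/ ([-back]) → [ø]
/o/ harmonizes with /e/ ([-back]) → [ø]
/o/ harmonizes with /e/ ([-back]) → [ø]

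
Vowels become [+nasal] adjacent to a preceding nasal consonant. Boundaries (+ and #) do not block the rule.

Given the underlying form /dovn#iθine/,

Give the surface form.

/i/ after nasal /n/ → [ĩ]
/e/ after nasal /n/ → [ẽ]

[dovn#ĩθinẽ]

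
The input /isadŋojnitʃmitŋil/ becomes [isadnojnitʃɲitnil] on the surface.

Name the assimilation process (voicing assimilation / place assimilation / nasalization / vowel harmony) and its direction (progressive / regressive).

/ŋ/→[n] /m/→[ɲ] /ŋ/→[n].
Each target copies a feature from the preceding segment, so the direction is progressive.

place assimilation, progressive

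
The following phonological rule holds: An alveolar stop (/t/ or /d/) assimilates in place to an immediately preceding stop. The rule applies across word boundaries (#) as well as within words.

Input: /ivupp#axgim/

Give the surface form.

no segment meets the rule's conditions; no change.

[ivupp#axgim]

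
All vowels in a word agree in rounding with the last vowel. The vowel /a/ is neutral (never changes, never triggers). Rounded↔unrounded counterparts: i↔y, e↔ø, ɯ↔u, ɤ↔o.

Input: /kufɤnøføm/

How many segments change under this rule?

/ɤ/ harmonizes with /ø/ ([+round]) → [o]
1 segment changes.

1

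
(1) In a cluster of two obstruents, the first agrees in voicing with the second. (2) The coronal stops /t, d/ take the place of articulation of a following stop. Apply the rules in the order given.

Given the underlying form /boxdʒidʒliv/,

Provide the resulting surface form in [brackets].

Rule 1: /x/ before /dʒ/ (voiced) → [ɣ]
After rule 1: boɣdʒidʒliv
Rule 2: no segment meets the rule's conditions; no change.

[boɣdʒidʒliv]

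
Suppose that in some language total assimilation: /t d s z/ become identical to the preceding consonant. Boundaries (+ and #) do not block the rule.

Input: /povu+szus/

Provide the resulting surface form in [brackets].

/z/ after /s/ → [s] (total assimilation)

[povu+ssus]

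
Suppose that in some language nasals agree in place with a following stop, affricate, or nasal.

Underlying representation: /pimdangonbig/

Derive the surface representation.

[pindaŋgombig]

/m/ before /d/ (alveolar) → [n]
/n/ before /g/ (velar) → [ŋ]
/n/ before /b/ (labial) → [m]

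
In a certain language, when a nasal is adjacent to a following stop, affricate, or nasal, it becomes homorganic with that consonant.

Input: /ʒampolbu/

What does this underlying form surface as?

[ʒampolbu]

no segment meets the rule's conditions; no change.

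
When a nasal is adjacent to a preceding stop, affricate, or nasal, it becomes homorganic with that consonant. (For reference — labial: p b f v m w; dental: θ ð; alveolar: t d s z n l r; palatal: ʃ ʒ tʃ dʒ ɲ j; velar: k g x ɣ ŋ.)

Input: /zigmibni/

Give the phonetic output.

/m/ after /g/ (velar) → [ŋ]
/n/ after /b/ (labial) → [m]

[zigŋibmi]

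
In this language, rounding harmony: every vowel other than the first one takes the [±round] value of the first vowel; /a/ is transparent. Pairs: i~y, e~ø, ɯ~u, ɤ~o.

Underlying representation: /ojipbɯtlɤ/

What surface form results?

[ojypbutlo]

/i/ harmonizes with /o/ ([+round]) → [y]
/ɯ/ harmonizes with /o/ ([+round]) → [u]
/ɤ/ harmonizes with /o/ ([+round]) → [o]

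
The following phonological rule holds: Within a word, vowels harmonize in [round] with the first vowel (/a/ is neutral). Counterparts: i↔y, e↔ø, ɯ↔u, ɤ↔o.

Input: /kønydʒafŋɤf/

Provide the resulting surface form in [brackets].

[kønydʒafŋof]

/ɤ/ harmonizes with /ø/ ([+round]) → [o]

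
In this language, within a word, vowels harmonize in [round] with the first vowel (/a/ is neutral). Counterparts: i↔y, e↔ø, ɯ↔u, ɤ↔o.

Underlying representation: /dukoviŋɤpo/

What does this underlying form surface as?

[dukovyŋopo]

/i/ harmonizes with /u/ ([+round]) → [y]
/ɤ/ harmonizes with /u/ ([+round]) → [o]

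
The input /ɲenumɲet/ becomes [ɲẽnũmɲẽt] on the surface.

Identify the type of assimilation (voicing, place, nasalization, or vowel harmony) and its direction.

/e/→[ẽ] /u/→[ũ] /e/→[ẽ].
Each target copies a feature from the preceding segment, so the direction is progressive.

nasalization, progressive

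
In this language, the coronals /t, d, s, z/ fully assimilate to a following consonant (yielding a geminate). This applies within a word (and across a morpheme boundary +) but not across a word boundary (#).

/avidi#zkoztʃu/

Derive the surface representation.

[avidi#kkotʃtʃu]

/z/ before /k/ → [k] (total assimilation)
/z/ before /tʃ/ → [tʃ] (total assimilation)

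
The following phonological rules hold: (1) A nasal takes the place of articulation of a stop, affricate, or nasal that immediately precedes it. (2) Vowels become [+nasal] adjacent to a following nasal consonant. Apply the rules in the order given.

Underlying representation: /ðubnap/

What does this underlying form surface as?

[ðubmap]

Rule 1: /n/ after /b/ (labial) → [m]
After rule 1: ðubmap
Rule 2: no segment meets the rule's conditions; no change.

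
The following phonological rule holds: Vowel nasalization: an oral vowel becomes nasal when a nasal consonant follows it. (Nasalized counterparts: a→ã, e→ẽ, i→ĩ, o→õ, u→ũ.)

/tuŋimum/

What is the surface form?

[tũŋĩmũm]

/u/ before nasal /ŋ/ → [ũ]
/i/ before nasal /m/ → [ĩ]
/u/ before nasal /m/ → [ũ]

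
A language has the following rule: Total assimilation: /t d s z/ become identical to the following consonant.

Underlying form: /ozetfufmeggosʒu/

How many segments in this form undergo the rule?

/t/ before /f/ → [f] (total assimilation)
/s/ before /ʒ/ → [ʒ] (total assimilation)
2 segments change.

2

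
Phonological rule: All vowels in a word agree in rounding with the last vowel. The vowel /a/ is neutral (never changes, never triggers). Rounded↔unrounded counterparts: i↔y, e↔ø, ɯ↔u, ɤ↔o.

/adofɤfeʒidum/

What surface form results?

/ɤ/ harmonizes with /u/ ([+round]) → [o]
/e/ harmonizes with /u/ ([+round]) → [ø]
/i/ harmonizes with /u/ ([+round]) → [y]

[adofoføʒydum]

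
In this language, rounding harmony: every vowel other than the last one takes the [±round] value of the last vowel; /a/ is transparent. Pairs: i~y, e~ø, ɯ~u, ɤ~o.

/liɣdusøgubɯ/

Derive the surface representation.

[liɣdɯsegɯbɯ]

/u/ harmonizes with /ɯ/ ([-round]) → [ɯ]
/ø/ harmonizes with /ɯ/ ([-round]) → [e]
/u/ harmonizes with /ɯ/ ([-round]) → [ɯ]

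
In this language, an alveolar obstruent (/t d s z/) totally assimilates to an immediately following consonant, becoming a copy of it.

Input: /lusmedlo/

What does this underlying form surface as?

[lummello]

/s/ before /m/ → [m] (total assimilation)
/d/ before /l/ → [l] (total assimilation)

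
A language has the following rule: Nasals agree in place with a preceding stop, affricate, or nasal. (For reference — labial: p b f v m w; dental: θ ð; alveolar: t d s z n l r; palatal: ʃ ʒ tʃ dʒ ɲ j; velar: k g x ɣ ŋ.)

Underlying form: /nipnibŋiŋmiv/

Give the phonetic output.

/n/ after /p/ (labial) → [m]
/ŋ/ after /b/ (labial) → [m]
/m/ after /ŋ/ (velar) → [ŋ]

[nipmibmiŋŋiv]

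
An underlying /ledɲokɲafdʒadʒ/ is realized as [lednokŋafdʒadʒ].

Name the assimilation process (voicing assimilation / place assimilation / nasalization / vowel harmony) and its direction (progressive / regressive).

/ɲ/→[n] /ɲ/→[ŋ].
Each target copies a feature from the preceding segment, so the direction is progressive.

place assimilation, progressive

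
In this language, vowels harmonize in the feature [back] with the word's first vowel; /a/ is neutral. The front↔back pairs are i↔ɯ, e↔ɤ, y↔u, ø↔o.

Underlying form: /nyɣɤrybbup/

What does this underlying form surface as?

[nyɣerybbyp]

/ɤ/ harmonizes with /y/ ([-back]) → [e]
/u/ harmonizes with /y/ ([-back]) → [y]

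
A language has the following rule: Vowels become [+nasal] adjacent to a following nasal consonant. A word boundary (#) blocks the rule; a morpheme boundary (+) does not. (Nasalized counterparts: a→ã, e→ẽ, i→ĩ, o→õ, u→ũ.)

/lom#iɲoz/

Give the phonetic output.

/o/ before nasal /m/ → [õ]
/i/ before nasal /ɲ/ → [ĩ]

[lõm#ĩɲoz]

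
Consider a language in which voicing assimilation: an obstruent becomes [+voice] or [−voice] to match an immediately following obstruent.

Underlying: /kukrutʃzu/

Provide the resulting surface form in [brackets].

[kukrudʒzu]

/tʃ/ before /z/ (voiced) → [dʒ]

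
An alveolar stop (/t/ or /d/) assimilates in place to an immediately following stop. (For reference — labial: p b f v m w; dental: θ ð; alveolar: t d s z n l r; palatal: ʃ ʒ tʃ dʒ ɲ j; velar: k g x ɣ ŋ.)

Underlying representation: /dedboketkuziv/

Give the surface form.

[debbokekkuziv]

/d/ before /b/ (labial) → [b]
/t/ before /k/ (velar) → [k]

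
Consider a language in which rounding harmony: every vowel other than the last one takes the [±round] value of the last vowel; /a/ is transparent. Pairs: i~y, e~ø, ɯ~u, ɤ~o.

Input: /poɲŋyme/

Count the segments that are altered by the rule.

2

/o/ harmonizes with /e/ ([-round]) → [ɤ]
/y/ harmonizes with /e/ ([-round]) → [i]
2 segments change.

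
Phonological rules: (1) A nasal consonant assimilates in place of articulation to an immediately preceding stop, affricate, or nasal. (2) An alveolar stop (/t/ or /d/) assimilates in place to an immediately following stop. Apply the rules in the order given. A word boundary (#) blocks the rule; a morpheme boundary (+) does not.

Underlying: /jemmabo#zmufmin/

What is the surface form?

[jemmabo#zmufmin]

Rule 1: no segment meets the rule's conditions; no change.
After rule 1: jemmabo#zmufmin
Rule 2: no segment meets the rule's conditions; no change.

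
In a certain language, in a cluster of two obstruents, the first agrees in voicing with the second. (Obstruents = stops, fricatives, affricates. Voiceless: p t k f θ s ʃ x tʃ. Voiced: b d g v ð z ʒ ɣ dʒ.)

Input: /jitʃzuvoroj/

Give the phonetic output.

/tʃ/ before /z/ (voiced) → [dʒ]

[jidʒzuvoroj]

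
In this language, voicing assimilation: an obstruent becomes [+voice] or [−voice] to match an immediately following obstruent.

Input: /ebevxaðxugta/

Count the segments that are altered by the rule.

/v/ before /x/ (voiceless) → [f]
/ð/ before /x/ (voiceless) → [θ]
/g/ before /t/ (voiceless) → [k]
3 segments change.

3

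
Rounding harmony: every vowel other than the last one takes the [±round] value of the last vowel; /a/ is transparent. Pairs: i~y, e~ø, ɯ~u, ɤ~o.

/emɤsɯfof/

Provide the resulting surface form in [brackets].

[ømosufof]

/e/ harmonizes with /o/ ([+round]) → [ø]
/ɤ/ harmonizes with /o/ ([+round]) → [o]
/ɯ/ harmonizes with /o/ ([+round]) → [u]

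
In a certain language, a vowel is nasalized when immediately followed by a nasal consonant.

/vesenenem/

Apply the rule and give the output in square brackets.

/e/ before nasal /n/ → [ẽ]
/e/ before nasal /n/ → [ẽ]
/e/ before nasal /m/ → [ẽ]

[vesẽnẽnẽm]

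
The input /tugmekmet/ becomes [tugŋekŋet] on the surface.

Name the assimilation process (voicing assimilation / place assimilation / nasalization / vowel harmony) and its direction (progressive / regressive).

place assimilation, progressive

/m/→[ŋ] /m/→[ŋ].
Each target copies a feature from the preceding segment, so the direction is progressive.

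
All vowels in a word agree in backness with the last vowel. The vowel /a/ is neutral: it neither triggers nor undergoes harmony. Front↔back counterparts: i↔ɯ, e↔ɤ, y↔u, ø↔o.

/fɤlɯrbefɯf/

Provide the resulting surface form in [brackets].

[fɤlɯrbɤfɯf]

/e/ harmonizes with /ɯ/ ([+back]) → [ɤ]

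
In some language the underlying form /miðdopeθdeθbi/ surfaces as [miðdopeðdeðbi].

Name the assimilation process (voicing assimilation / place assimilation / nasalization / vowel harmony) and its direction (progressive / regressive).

voicing assimilation, regressive

/θ/→[ð] /θ/→[ð].
Each target copies a feature from the following segment, so the direction is regressive.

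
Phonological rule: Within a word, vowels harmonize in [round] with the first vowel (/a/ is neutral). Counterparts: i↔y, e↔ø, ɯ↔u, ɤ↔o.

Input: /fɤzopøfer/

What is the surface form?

/o/ harmonizes with /ɤ/ ([-round]) → [ɤ]
/ø/ harmonizes with /ɤ/ ([-round]) → [e]

[fɤzɤpefer]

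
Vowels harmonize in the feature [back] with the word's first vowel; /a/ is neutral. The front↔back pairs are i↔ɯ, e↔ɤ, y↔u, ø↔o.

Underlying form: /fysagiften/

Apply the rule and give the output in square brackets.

[fysagiften]

no segment meets the rule's conditions; no change.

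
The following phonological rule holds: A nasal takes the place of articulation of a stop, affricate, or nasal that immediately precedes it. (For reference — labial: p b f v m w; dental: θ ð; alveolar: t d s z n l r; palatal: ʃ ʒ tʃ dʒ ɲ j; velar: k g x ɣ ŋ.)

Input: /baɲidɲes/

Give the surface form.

/ɲ/ after /d/ (alveolar) → [n]

[baɲidnes]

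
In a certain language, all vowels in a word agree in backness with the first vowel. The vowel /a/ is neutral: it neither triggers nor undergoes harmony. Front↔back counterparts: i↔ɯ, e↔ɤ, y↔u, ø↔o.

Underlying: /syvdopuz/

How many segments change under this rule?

/o/ harmonizes with /y/ ([-back]) → [ø]
/u/ harmonizes with /y/ ([-back]) → [y]
2 segments change.

2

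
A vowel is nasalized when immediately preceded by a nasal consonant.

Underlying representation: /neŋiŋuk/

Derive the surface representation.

[nẽŋĩŋũk]

/e/ after nasal /n/ → [ẽ]
/i/ after nasal /ŋ/ → [ĩ]
/u/ after nasal /ŋ/ → [ũ]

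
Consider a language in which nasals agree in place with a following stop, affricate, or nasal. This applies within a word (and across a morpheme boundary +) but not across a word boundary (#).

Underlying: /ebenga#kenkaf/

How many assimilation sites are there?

/n/ before /g/ (velar) → [ŋ]
/n/ before /k/ (velar) → [ŋ]
2 segments change.

2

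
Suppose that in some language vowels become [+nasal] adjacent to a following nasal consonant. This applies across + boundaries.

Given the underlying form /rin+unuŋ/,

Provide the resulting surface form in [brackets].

/i/ before nasal /n/ → [ĩ]
/u/ before nasal /n/ → [ũ]
/u/ before nasal /ŋ/ → [ũ]

[rĩn+ũnũŋ]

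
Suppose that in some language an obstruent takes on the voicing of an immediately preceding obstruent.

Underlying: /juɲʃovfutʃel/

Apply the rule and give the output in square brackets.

/f/ after /v/ (voiced) → [v]

[juɲʃovvutʃel]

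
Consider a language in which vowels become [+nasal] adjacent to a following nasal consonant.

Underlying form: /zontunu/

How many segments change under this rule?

2

/o/ before nasal /n/ → [õ]
/u/ before nasal /n/ → [ũ]
2 segments change.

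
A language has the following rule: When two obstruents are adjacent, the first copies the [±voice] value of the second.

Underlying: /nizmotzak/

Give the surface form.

[nizmodzak]

/t/ before /z/ (voiced) → [d]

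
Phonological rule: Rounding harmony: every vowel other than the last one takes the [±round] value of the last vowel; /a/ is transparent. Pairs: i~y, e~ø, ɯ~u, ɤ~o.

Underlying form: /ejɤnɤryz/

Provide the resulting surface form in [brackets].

/e/ harmonizes with /y/ ([+round]) → [ø]
/ɤ/ harmonizes with /y/ ([+round]) → [o]
/ɤ/ harmonizes with /y/ ([+round]) → [o]

[øjonoryz]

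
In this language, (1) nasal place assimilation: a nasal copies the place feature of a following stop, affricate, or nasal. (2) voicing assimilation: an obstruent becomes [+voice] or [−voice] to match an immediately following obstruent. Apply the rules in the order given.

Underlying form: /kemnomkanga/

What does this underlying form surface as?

Rule 1: /m/ before /n/ (alveolar) → [n]
Rule 1: /m/ before /k/ (velar) → [ŋ]
Rule 1: /n/ before /g/ (velar) → [ŋ]
After rule 1: kennoŋkaŋga
Rule 2: no segment meets the rule's conditions; no change.

[kennoŋkaŋga]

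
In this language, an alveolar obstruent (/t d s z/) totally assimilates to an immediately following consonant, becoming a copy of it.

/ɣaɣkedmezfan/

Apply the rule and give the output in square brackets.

[ɣaɣkemmeffan]

/d/ before /m/ → [m] (total assimilation)
/z/ before /f/ → [f] (total assimilation)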